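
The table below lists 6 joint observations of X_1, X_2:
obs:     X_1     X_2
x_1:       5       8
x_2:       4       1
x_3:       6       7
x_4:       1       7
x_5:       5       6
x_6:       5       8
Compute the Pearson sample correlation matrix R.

Step 1 — column means:
  mean(X_1) = (5 + 4 + 6 + 1 + 5 + 5) / 6 = 26/6 = 4.3333
  mean(X_2) = (8 + 1 + 7 + 7 + 6 + 8) / 6 = 37/6 = 6.1667

Step 2 — sample variances and covariances s[i,j] = (1/(n-1)) · Σ_k (x_{k,i} - mean_i) · (x_{k,j} - mean_j), with n-1 = 5:
  s[X_1,X_1] = ((0.6667)·(0.6667) + (-0.3333)·(-0.3333) + (1.6667)·(1.6667) + (-3.3333)·(-3.3333) + (0.6667)·(0.6667) + (0.6667)·(0.6667)) / 5 = 15.3333/5 = 3.0667
  s[X_1,X_2] = ((0.6667)·(1.8333) + (-0.3333)·(-5.1667) + (1.6667)·(0.8333) + (-3.3333)·(0.8333) + (0.6667)·(-0.1667) + (0.6667)·(1.8333)) / 5 = 2.6667/5 = 0.5333
  s[X_2,X_2] = ((1.8333)·(1.8333) + (-5.1667)·(-5.1667) + (0.8333)·(0.8333) + (0.8333)·(0.8333) + (-0.1667)·(-0.1667) + (1.8333)·(1.8333)) / 5 = 34.8333/5 = 6.9667
  Sample standard deviations s_i = √(s[i,i]):
  s(X_1) = √(3.0667) = 1.7512
  s(X_2) = √(6.9667) = 2.6394

Step 3 — r_{ij} = s_{ij} / (s_i · s_j):
  r[X_1,X_1] = 1 (diagonal).
  r[X_1,X_2] = 0.5333 / (1.7512 · 2.6394) = 0.5333 / 4.6222 = 0.1154
  r[X_2,X_2] = 1 (diagonal).

R is symmetric with unit diagonal. Assembling:

R = [[1, 0.1154],
 [0.1154, 1]]


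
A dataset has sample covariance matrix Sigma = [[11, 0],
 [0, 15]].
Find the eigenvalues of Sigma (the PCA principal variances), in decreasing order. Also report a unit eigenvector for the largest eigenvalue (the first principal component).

Step 1 — characteristic polynomial of 2×2 Sigma:
  det(Sigma - λI) = λ² - trace · λ + det = 0.
  trace = 11 + 15 = 26, det = 11·15 - (0)² = 165.
Step 2 — discriminant:
  Δ = trace² - 4·det = 676 - 660 = 16.
Step 3 — eigenvalues:
  λ = (trace ± √Δ)/2 = (26 ± 4)/2,
  λ_1 = 15,  λ_2 = 11.

Step 4 — unit eigenvector for λ_1: Sigma is diagonal, so its eigenvectors are the coordinate axes. λ_1 = 15 is the diagonal entry on the second coordinate axis, hence
  v_1 = (0, 1) (||v_1|| = 1).

λ_1 = 15,  λ_2 = 11;  v_1 ≈ (0, 1)


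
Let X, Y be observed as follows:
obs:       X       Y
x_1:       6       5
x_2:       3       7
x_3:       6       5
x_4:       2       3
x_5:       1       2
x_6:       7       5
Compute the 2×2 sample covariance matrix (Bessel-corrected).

Step 1 — column means:
  mean(X) = (6 + 3 + 6 + 2 + 1 + 7) / 6 = 25/6 = 4.1667
  mean(Y) = (5 + 7 + 5 + 3 + 2 + 5) / 6 = 27/6 = 4.5

Step 2 — sample covariance S[i,j] = (1/(n-1)) · Σ_k (x_{k,i} - mean_i) · (x_{k,j} - mean_j), with n-1 = 5.
  S[X,X] = ((1.8333)·(1.8333) + (-1.1667)·(-1.1667) + (1.8333)·(1.8333) + (-2.1667)·(-2.1667) + (-3.1667)·(-3.1667) + (2.8333)·(2.8333)) / 5 = 30.8333/5 = 6.1667
  S[X,Y] = ((1.8333)·(0.5) + (-1.1667)·(2.5) + (1.8333)·(0.5) + (-2.1667)·(-1.5) + (-3.1667)·(-2.5) + (2.8333)·(0.5)) / 5 = 11.5/5 = 2.3
  S[Y,Y] = ((0.5)·(0.5) + (2.5)·(2.5) + (0.5)·(0.5) + (-1.5)·(-1.5) + (-2.5)·(-2.5) + (0.5)·(0.5)) / 5 = 15.5/5 = 3.1

S is symmetric (S[j,i] = S[i,j]). Assembling:

S = [[6.1667, 2.3],
 [2.3, 3.1]]


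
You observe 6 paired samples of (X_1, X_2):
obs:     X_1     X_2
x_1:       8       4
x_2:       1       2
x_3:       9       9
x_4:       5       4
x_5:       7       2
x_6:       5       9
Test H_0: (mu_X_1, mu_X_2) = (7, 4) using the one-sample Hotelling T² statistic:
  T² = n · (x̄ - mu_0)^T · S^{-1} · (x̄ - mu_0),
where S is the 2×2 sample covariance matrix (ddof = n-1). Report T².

Step 1 — sample mean vector:
  mean(X_1) = (8 + 1 + 9 + 5 + 7 + 5) / 6 = 35/6 = 5.8333
  mean(X_2) = (4 + 2 + 9 + 4 + 2 + 9) / 6 = 30/6 = 5
  x̄ = (5.8333, 5),  deviation x̄ - mu_0 = (5.8333, 5) - (7, 4) = (-1.1667, 1).

Step 2 — sample covariance matrix, S[i,j] = (1/(n-1)) · Σ_k (x_{k,i} - mean_i) · (x_{k,j} - mean_j), divisor n-1 = 5:
  S[X_1,X_1] = ((2.1667)·(2.1667) + (-4.8333)·(-4.8333) + (3.1667)·(3.1667) + (-0.8333)·(-0.8333) + (1.1667)·(1.1667) + (-0.8333)·(-0.8333)) / 5 = 40.8333/5 = 8.1667
  S[X_1,X_2] = ((2.1667)·(-1) + (-4.8333)·(-3) + (3.1667)·(4) + (-0.8333)·(-1) + (1.1667)·(-3) + (-0.8333)·(4)) / 5 = 19/5 = 3.8
  S[X_2,X_2] = ((-1)·(-1) + (-3)·(-3) + (4)·(4) + (-1)·(-1) + (-3)·(-3) + (4)·(4)) / 5 = 52/5 = 10.4
  S = [[8.1667, 3.8],
 [3.8, 10.4]].

Step 3 — invert S. det(S) = 8.1667·10.4 - (3.8)² = 70.4933.
  S^{-1} = (1/det) · [[d, -b], [-b, a]] = [[0.1475, -0.0539],
 [-0.0539, 0.1159]].

Step 4 — quadratic form (x̄ - mu_0)^T · S^{-1} · (x̄ - mu_0):
  S^{-1} · (x̄ - mu_0) = (-0.226, 0.1787),
  (x̄ - mu_0)^T · [...] = (-1.1667)·(-0.226) + (1)·(0.1787) = 0.4424.

Step 5 — scale by n: T² = 6 · 0.4424 = 2.6546.

T² ≈ 2.6546


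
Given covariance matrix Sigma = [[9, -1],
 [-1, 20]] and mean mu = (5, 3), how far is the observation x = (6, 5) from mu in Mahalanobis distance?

Step 1 — centre the observation: (x - mu) = (1, 2).

Step 2 — invert Sigma. det(Sigma) = 9·20 - (-1)² = 179.
  Sigma^{-1} = (1/det) · [[d, -b], [-b, a]] = [[0.1117, 0.0056],
 [0.0056, 0.0503]].

Step 3 — form the quadratic (x - mu)^T · Sigma^{-1} · (x - mu):
  Sigma^{-1} · (x - mu) = (0.1229, 0.1061).
  (x - mu)^T · [Sigma^{-1} · (x - mu)] = (1)·(0.1229) + (2)·(0.1061) = 0.3352.

Step 4 — take square root: d = √(0.3352) ≈ 0.579.

d(x, mu) = √(0.3352) ≈ 0.579


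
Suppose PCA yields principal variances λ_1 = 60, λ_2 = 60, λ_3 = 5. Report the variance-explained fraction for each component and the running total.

Step 1 — total variance = trace(Sigma) = Σ λ_i = 60 + 60 + 5 = 125.

Step 2 — fraction explained by component i = λ_i / Σ λ:
  PC1: 60/125 = 0.48
  PC2: 60/125 = 0.48
  PC3: 5/125 = 0.04

Step 3 — cumulative fraction after k components = (λ_1 + ... + λ_k) / Σ λ:
  k = 1: 60/125 = 0.48
  k = 2: (60 + 60)/125 = 120/125 = 0.96
  k = 3: (60 + 60 + 5)/125 = 125/125 = 1

Summary (fraction, with percent):

explained: PC1 0.48 (48%), PC2 0.48 (48%), PC3 0.04 (4%);  cumulative: 0.48, 0.96, 1


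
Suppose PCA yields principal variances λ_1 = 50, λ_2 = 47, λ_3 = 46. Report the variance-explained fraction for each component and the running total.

Step 1 — total variance = trace(Sigma) = Σ λ_i = 50 + 47 + 46 = 143.

Step 2 — fraction explained by component i = λ_i / Σ λ:
  PC1: 50/143 = 0.3497
  PC2: 47/143 = 0.3287
  PC3: 46/143 = 0.3217

Step 3 — cumulative fraction after k components = (λ_1 + ... + λ_k) / Σ λ:
  k = 1: 50/143 = 0.3497
  k = 2: (50 + 47)/143 = 97/143 = 0.6783
  k = 3: (50 + 47 + 46)/143 = 143/143 = 1

Summary (fraction, with percent):

explained: PC1 0.3497 (34.97%), PC2 0.3287 (32.87%), PC3 0.3217 (32.17%);  cumulative: 0.3497, 0.6783, 1


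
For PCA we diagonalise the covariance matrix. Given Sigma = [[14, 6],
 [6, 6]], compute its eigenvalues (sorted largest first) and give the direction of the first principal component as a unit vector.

Step 1 — characteristic polynomial of 2×2 Sigma:
  det(Sigma - λI) = λ² - trace · λ + det = 0.
  trace = 14 + 6 = 20, det = 14·6 - (6)² = 48.
Step 2 — discriminant:
  Δ = trace² - 4·det = 400 - 192 = 208.
Step 3 — eigenvalues:
  λ = (trace ± √Δ)/2 = (20 ± 14.4222)/2,
  λ_1 = 17.2111,  λ_2 = 2.7889.

Step 4 — unit eigenvector for λ_1: solve (Sigma - λ_1 I)v = 0. First row:
  (14 - 17.2111)·v_x + (6)·v_y = 0, i.e. (-3.2111)·v_x + (6)·v_y = 0,
  so v ∝ (b, λ_1 - a) = (6, 3.2111) = u.
  ||u|| = √((6)² + (3.2111)²) = √(46.3112) ≈ 6.8052,
  v_1 = u/||u|| ≈ (0.8817, 0.4719) (||v_1|| = 1).

λ_1 = 17.2111,  λ_2 = 2.7889;  v_1 ≈ (0.8817, 0.4719)


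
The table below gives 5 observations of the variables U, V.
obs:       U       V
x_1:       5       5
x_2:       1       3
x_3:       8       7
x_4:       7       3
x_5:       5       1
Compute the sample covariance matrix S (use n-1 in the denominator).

Step 1 — column means:
  mean(U) = (5 + 1 + 8 + 7 + 5) / 5 = 26/5 = 5.2
  mean(V) = (5 + 3 + 7 + 3 + 1) / 5 = 19/5 = 3.8

Step 2 — sample covariance S[i,j] = (1/(n-1)) · Σ_k (x_{k,i} - mean_i) · (x_{k,j} - mean_j), with n-1 = 4.
  S[U,U] = ((-0.2)·(-0.2) + (-4.2)·(-4.2) + (2.8)·(2.8) + (1.8)·(1.8) + (-0.2)·(-0.2)) / 4 = 28.8/4 = 7.2
  S[U,V] = ((-0.2)·(1.2) + (-4.2)·(-0.8) + (2.8)·(3.2) + (1.8)·(-0.8) + (-0.2)·(-2.8)) / 4 = 11.2/4 = 2.8
  S[V,V] = ((1.2)·(1.2) + (-0.8)·(-0.8) + (3.2)·(3.2) + (-0.8)·(-0.8) + (-2.8)·(-2.8)) / 4 = 20.8/4 = 5.2

S is symmetric (S[j,i] = S[i,j]). Assembling:

S = [[7.2, 2.8],
 [2.8, 5.2]]


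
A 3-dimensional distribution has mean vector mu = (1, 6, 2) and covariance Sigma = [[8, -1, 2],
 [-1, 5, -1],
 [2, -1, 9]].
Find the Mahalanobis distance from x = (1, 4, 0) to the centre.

Step 1 — centre the observation: (x - mu) = (0, -2, -2).

Step 2 — invert Sigma (cofactor / det for 3×3, or solve directly):
  Sigma^{-1} = [[0.1346, 0.0214, -0.0275],
 [0.0214, 0.208, 0.0183],
 [-0.0275, 0.0183, 0.1193]].

Step 3 — form the quadratic (x - mu)^T · Sigma^{-1} · (x - mu):
  Sigma^{-1} · (x - mu) = (0.0122, -0.4526, -0.2752).
  (x - mu)^T · [Sigma^{-1} · (x - mu)] = (0)·(0.0122) + (-2)·(-0.4526) + (-2)·(-0.2752) = 1.4557.

Step 4 — take square root: d = √(1.4557) ≈ 1.2065.

d(x, mu) = √(1.4557) ≈ 1.2065


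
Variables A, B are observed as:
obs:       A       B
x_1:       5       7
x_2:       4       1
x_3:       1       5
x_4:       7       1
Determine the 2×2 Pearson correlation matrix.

Step 1 — column means:
  mean(A) = (5 + 4 + 1 + 7) / 4 = 17/4 = 4.25
  mean(B) = (7 + 1 + 5 + 1) / 4 = 14/4 = 3.5

Step 2 — sample variances and covariances s[i,j] = (1/(n-1)) · Σ_k (x_{k,i} - mean_i) · (x_{k,j} - mean_j), with n-1 = 3:
  s[A,A] = ((0.75)·(0.75) + (-0.25)·(-0.25) + (-3.25)·(-3.25) + (2.75)·(2.75)) / 3 = 18.75/3 = 6.25
  s[A,B] = ((0.75)·(3.5) + (-0.25)·(-2.5) + (-3.25)·(1.5) + (2.75)·(-2.5)) / 3 = -8.5/3 = -2.8333
  s[B,B] = ((3.5)·(3.5) + (-2.5)·(-2.5) + (1.5)·(1.5) + (-2.5)·(-2.5)) / 3 = 27/3 = 9
  Sample standard deviations s_i = √(s[i,i]):
  s(A) = √(6.25) = 2.5
  s(B) = √(9) = 3

Step 3 — r_{ij} = s_{ij} / (s_i · s_j):
  r[A,A] = 1 (diagonal).
  r[A,B] = -2.8333 / (2.5 · 3) = -2.8333 / 7.5 = -0.3778
  r[B,B] = 1 (diagonal).

R is symmetric with unit diagonal. Assembling:

R = [[1, -0.3778],
 [-0.3778, 1]]


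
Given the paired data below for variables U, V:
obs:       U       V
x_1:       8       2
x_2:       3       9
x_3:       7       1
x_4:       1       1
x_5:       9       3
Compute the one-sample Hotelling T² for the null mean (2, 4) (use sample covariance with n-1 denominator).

Step 1 — sample mean vector:
  mean(U) = (8 + 3 + 7 + 1 + 9) / 5 = 28/5 = 5.6
  mean(V) = (2 + 9 + 1 + 1 + 3) / 5 = 16/5 = 3.2
  x̄ = (5.6, 3.2),  deviation x̄ - mu_0 = (5.6, 3.2) - (2, 4) = (3.6, -0.8).

Step 2 — sample covariance matrix, S[i,j] = (1/(n-1)) · Σ_k (x_{k,i} - mean_i) · (x_{k,j} - mean_j), divisor n-1 = 4:
  S[U,U] = ((2.4)·(2.4) + (-2.6)·(-2.6) + (1.4)·(1.4) + (-4.6)·(-4.6) + (3.4)·(3.4)) / 4 = 47.2/4 = 11.8
  S[U,V] = ((2.4)·(-1.2) + (-2.6)·(5.8) + (1.4)·(-2.2) + (-4.6)·(-2.2) + (3.4)·(-0.2)) / 4 = -11.6/4 = -2.9
  S[V,V] = ((-1.2)·(-1.2) + (5.8)·(5.8) + (-2.2)·(-2.2) + (-2.2)·(-2.2) + (-0.2)·(-0.2)) / 4 = 44.8/4 = 11.2
  S = [[11.8, -2.9],
 [-2.9, 11.2]].

Step 3 — invert S. det(S) = 11.8·11.2 - (-2.9)² = 123.75.
  S^{-1} = (1/det) · [[d, -b], [-b, a]] = [[0.0905, 0.0234],
 [0.0234, 0.0954]].

Step 4 — quadratic form (x̄ - mu_0)^T · S^{-1} · (x̄ - mu_0):
  S^{-1} · (x̄ - mu_0) = (0.3071, 0.0081),
  (x̄ - mu_0)^T · [...] = (3.6)·(0.3071) + (-0.8)·(0.0081) = 1.099.

Step 5 — scale by n: T² = 5 · 1.099 = 5.4949.

T² ≈ 5.4949


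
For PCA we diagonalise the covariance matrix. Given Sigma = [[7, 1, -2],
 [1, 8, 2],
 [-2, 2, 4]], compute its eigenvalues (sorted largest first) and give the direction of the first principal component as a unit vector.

Step 1 — characteristic polynomial p(λ) = det(λI - Sigma) = λ³ - tr·λ² + c_1·λ - det, where tr = trace, c_1 = sum of the principal 2×2 minors, det = det(Sigma):
  tr = 7 + 8 + 4 = 19,
  c_1 = (7·8 - (1)²) + (7·4 - (-2)²) + (8·4 - (2)²) = 55 + 24 + 28 = 107,
  det = 7·(8·4 - (2)²) - (1)·((1)·4 - (2)·(-2)) + (-2)·((1)·(2) - 8·(-2)) = 7·(28) - (1)·(8) + (-2)·(18) = 152.
  So p(λ) = λ³ - 19λ² + 107λ - 152.
Step 2 — look for an integer root (rational root theorem: any rational root is an integer divisor of 152). Testing λ = 8:
  p(8) = 512 - 1216 + 856 - 152 = 0  ✓
  Dividing out (λ - 8): p(λ) = (λ - 8)(λ² - 11λ + 19).
Step 3 — remaining eigenvalues from the quadratic λ² - 11λ + 19 = 0:
  Δ = 11² - 4·19 = 121 - 76 = 45,  λ = (11 ± √45)/2 = (11 ± 6.7082)/2 ≈ 8.8541 or 2.1459.
  Sorted: λ_1 = 8.8541,  λ_2 = 8,  λ_3 = 2.1459  (check: sum = 19 = tr ✓).

Step 4 — unit eigenvector for λ_1 ≈ 8.8541: v spans the null space of (Sigma - λ_1 I), whose rows are
  r_1 = (-1.8541, 1, -2),  r_2 = (1, -0.8541, 2),  r_3 = (-2, 2, -4.8541).
  v is orthogonal to every row, so take v ∝ r_1 × r_2 = ((1)·(2) - (-2)·(-0.8541), (-2)·(1) - (-1.8541)·(2), (-1.8541)·(-0.8541) - (1)·(1)) ≈ (0.2918, 1.7082, 0.5836).
  Let u = (0.2918, 1.7082, 0.5836).
  ||u|| = √((0.2918)² + (1.7082)² + (0.5836)²) = √(3.3437) ≈ 1.8286,  v_1 = u/||u|| ≈ (0.1596, 0.9342, 0.3192) (||v_1|| = 1).

λ_1 = 8.8541,  λ_2 = 8,  λ_3 = 2.1459;  v_1 ≈ (0.1596, 0.9342, 0.3192)


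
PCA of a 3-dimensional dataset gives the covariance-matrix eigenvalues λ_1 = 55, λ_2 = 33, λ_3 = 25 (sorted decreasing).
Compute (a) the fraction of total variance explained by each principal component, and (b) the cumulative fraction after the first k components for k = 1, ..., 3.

Step 1 — total variance = trace(Sigma) = Σ λ_i = 55 + 33 + 25 = 113.

Step 2 — fraction explained by component i = λ_i / Σ λ:
  PC1: 55/113 = 0.4867
  PC2: 33/113 = 0.292
  PC3: 25/113 = 0.2212

Step 3 — cumulative fraction after k components = (λ_1 + ... + λ_k) / Σ λ:
  k = 1: 55/113 = 0.4867
  k = 2: (55 + 33)/113 = 88/113 = 0.7788
  k = 3: (55 + 33 + 25)/113 = 113/113 = 1

Summary (fraction, with percent):

explained: PC1 0.4867 (48.67%), PC2 0.292 (29.2%), PC3 0.2212 (22.12%);  cumulative: 0.4867, 0.7788, 1


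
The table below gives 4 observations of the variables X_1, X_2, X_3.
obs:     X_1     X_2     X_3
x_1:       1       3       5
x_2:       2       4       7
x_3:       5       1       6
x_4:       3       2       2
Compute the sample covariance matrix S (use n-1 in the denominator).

Step 1 — column means:
  mean(X_1) = (1 + 2 + 5 + 3) / 4 = 11/4 = 2.75
  mean(X_2) = (3 + 4 + 1 + 2) / 4 = 10/4 = 2.5
  mean(X_3) = (5 + 7 + 6 + 2) / 4 = 20/4 = 5

Step 2 — sample covariance S[i,j] = (1/(n-1)) · Σ_k (x_{k,i} - mean_i) · (x_{k,j} - mean_j), with n-1 = 3.
  S[X_1,X_1] = ((-1.75)·(-1.75) + (-0.75)·(-0.75) + (2.25)·(2.25) + (0.25)·(0.25)) / 3 = 8.75/3 = 2.9167
  S[X_1,X_2] = ((-1.75)·(0.5) + (-0.75)·(1.5) + (2.25)·(-1.5) + (0.25)·(-0.5)) / 3 = -5.5/3 = -1.8333
  S[X_1,X_3] = ((-1.75)·(0) + (-0.75)·(2) + (2.25)·(1) + (0.25)·(-3)) / 3 = 0/3 = 0
  S[X_2,X_2] = ((0.5)·(0.5) + (1.5)·(1.5) + (-1.5)·(-1.5) + (-0.5)·(-0.5)) / 3 = 5/3 = 1.6667
  S[X_2,X_3] = ((0.5)·(0) + (1.5)·(2) + (-1.5)·(1) + (-0.5)·(-3)) / 3 = 3/3 = 1
  S[X_3,X_3] = ((0)·(0) + (2)·(2) + (1)·(1) + (-3)·(-3)) / 3 = 14/3 = 4.6667

S is symmetric (S[j,i] = S[i,j]). Assembling:

S = [[2.9167, -1.8333, 0],
 [-1.8333, 1.6667, 1],
 [0, 1, 4.6667]]


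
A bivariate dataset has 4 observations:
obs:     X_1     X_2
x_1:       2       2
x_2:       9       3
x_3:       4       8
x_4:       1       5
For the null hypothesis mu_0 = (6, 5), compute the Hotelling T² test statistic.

Step 1 — sample mean vector:
  mean(X_1) = (2 + 9 + 4 + 1) / 4 = 16/4 = 4
  mean(X_2) = (2 + 3 + 8 + 5) / 4 = 18/4 = 4.5
  x̄ = (4, 4.5),  deviation x̄ - mu_0 = (4, 4.5) - (6, 5) = (-2, -0.5).

Step 2 — sample covariance matrix, S[i,j] = (1/(n-1)) · Σ_k (x_{k,i} - mean_i) · (x_{k,j} - mean_j), divisor n-1 = 3:
  S[X_1,X_1] = ((-2)·(-2) + (5)·(5) + (0)·(0) + (-3)·(-3)) / 3 = 38/3 = 12.6667
  S[X_1,X_2] = ((-2)·(-2.5) + (5)·(-1.5) + (0)·(3.5) + (-3)·(0.5)) / 3 = -4/3 = -1.3333
  S[X_2,X_2] = ((-2.5)·(-2.5) + (-1.5)·(-1.5) + (3.5)·(3.5) + (0.5)·(0.5)) / 3 = 21/3 = 7
  S = [[12.6667, -1.3333],
 [-1.3333, 7]].

Step 3 — invert S. det(S) = 12.6667·7 - (-1.3333)² = 86.8889.
  S^{-1} = (1/det) · [[d, -b], [-b, a]] = [[0.0806, 0.0153],
 [0.0153, 0.1458]].

Step 4 — quadratic form (x̄ - mu_0)^T · S^{-1} · (x̄ - mu_0):
  S^{-1} · (x̄ - mu_0) = (-0.1688, -0.1036),
  (x̄ - mu_0)^T · [...] = (-2)·(-0.1688) + (-0.5)·(-0.1036) = 0.3894.

Step 5 — scale by n: T² = 4 · 0.3894 = 1.5575.

T² ≈ 1.5575


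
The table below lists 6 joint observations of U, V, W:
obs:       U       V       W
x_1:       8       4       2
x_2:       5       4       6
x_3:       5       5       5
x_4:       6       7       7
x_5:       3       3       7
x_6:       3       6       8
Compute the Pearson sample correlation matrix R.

Step 1 — column means:
  mean(U) = (8 + 5 + 5 + 6 + 3 + 3) / 6 = 30/6 = 5
  mean(V) = (4 + 4 + 5 + 7 + 3 + 6) / 6 = 29/6 = 4.8333
  mean(W) = (2 + 6 + 5 + 7 + 7 + 8) / 6 = 35/6 = 5.8333

Step 2 — sample variances and covariances s[i,j] = (1/(n-1)) · Σ_k (x_{k,i} - mean_i) · (x_{k,j} - mean_j), with n-1 = 5:
  s[U,U] = ((3)·(3) + (0)·(0) + (0)·(0) + (1)·(1) + (-2)·(-2) + (-2)·(-2)) / 5 = 18/5 = 3.6
  s[U,V] = ((3)·(-0.8333) + (0)·(-0.8333) + (0)·(0.1667) + (1)·(2.1667) + (-2)·(-1.8333) + (-2)·(1.1667)) / 5 = 1/5 = 0.2
  s[U,W] = ((3)·(-3.8333) + (0)·(0.1667) + (0)·(-0.8333) + (1)·(1.1667) + (-2)·(1.1667) + (-2)·(2.1667)) / 5 = -17/5 = -3.4
  s[V,V] = ((-0.8333)·(-0.8333) + (-0.8333)·(-0.8333) + (0.1667)·(0.1667) + (2.1667)·(2.1667) + (-1.8333)·(-1.8333) + (1.1667)·(1.1667)) / 5 = 10.8333/5 = 2.1667
  s[V,W] = ((-0.8333)·(-3.8333) + (-0.8333)·(0.1667) + (0.1667)·(-0.8333) + (2.1667)·(1.1667) + (-1.8333)·(1.1667) + (1.1667)·(2.1667)) / 5 = 5.8333/5 = 1.1667
  s[W,W] = ((-3.8333)·(-3.8333) + (0.1667)·(0.1667) + (-0.8333)·(-0.8333) + (1.1667)·(1.1667) + (1.1667)·(1.1667) + (2.1667)·(2.1667)) / 5 = 22.8333/5 = 4.5667
  Sample standard deviations s_i = √(s[i,i]):
  s(U) = √(3.6) = 1.8974
  s(V) = √(2.1667) = 1.472
  s(W) = √(4.5667) = 2.137

Step 3 — r_{ij} = s_{ij} / (s_i · s_j):
  r[U,U] = 1 (diagonal).
  r[U,V] = 0.2 / (1.8974 · 1.472) = 0.2 / 2.7928 = 0.0716
  r[U,W] = -3.4 / (1.8974 · 2.137) = -3.4 / 4.0546 = -0.8385
  r[V,V] = 1 (diagonal).
  r[V,W] = 1.1667 / (1.472 · 2.137) = 1.1667 / 3.1455 = 0.3709
  r[W,W] = 1 (diagonal).

R is symmetric with unit diagonal. Assembling:

R = [[1, 0.0716, -0.8385],
 [0.0716, 1, 0.3709],
 [-0.8385, 0.3709, 1]]


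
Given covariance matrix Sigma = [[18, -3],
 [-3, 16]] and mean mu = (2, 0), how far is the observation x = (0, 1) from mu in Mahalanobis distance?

Step 1 — centre the observation: (x - mu) = (-2, 1).

Step 2 — invert Sigma. det(Sigma) = 18·16 - (-3)² = 279.
  Sigma^{-1} = (1/det) · [[d, -b], [-b, a]] = [[0.0573, 0.0108],
 [0.0108, 0.0645]].

Step 3 — form the quadratic (x - mu)^T · Sigma^{-1} · (x - mu):
  Sigma^{-1} · (x - mu) = (-0.1039, 0.043).
  (x - mu)^T · [Sigma^{-1} · (x - mu)] = (-2)·(-0.1039) + (1)·(0.043) = 0.2509.

Step 4 — take square root: d = √(0.2509) ≈ 0.5009.

d(x, mu) = √(0.2509) ≈ 0.5009


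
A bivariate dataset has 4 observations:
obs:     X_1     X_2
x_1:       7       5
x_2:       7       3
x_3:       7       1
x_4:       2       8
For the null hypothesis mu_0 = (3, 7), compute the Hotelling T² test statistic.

Step 1 — sample mean vector:
  mean(X_1) = (7 + 7 + 7 + 2) / 4 = 23/4 = 5.75
  mean(X_2) = (5 + 3 + 1 + 8) / 4 = 17/4 = 4.25
  x̄ = (5.75, 4.25),  deviation x̄ - mu_0 = (5.75, 4.25) - (3, 7) = (2.75, -2.75).

Step 2 — sample covariance matrix, S[i,j] = (1/(n-1)) · Σ_k (x_{k,i} - mean_i) · (x_{k,j} - mean_j), divisor n-1 = 3:
  S[X_1,X_1] = ((1.25)·(1.25) + (1.25)·(1.25) + (1.25)·(1.25) + (-3.75)·(-3.75)) / 3 = 18.75/3 = 6.25
  S[X_1,X_2] = ((1.25)·(0.75) + (1.25)·(-1.25) + (1.25)·(-3.25) + (-3.75)·(3.75)) / 3 = -18.75/3 = -6.25
  S[X_2,X_2] = ((0.75)·(0.75) + (-1.25)·(-1.25) + (-3.25)·(-3.25) + (3.75)·(3.75)) / 3 = 26.75/3 = 8.9167
  S = [[6.25, -6.25],
 [-6.25, 8.9167]].

Step 3 — invert S. det(S) = 6.25·8.9167 - (-6.25)² = 16.6667.
  S^{-1} = (1/det) · [[d, -b], [-b, a]] = [[0.535, 0.375],
 [0.375, 0.375]].

Step 4 — quadratic form (x̄ - mu_0)^T · S^{-1} · (x̄ - mu_0):
  S^{-1} · (x̄ - mu_0) = (0.44, 0),
  (x̄ - mu_0)^T · [...] = (2.75)·(0.44) + (-2.75)·(0) = 1.21.

Step 5 — scale by n: T² = 4 · 1.21 = 4.84.

T² ≈ 4.84


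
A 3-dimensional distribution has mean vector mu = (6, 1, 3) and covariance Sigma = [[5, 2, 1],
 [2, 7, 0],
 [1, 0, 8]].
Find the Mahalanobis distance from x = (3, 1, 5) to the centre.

Step 1 — centre the observation: (x - mu) = (-3, 0, 2).

Step 2 — invert Sigma (cofactor / det for 3×3, or solve directly):
  Sigma^{-1} = [[0.2324, -0.0664, -0.029],
 [-0.0664, 0.1618, 0.0083],
 [-0.029, 0.0083, 0.1286]].

Step 3 — form the quadratic (x - mu)^T · Sigma^{-1} · (x - mu):
  Sigma^{-1} · (x - mu) = (-0.7552, 0.2158, 0.3444).
  (x - mu)^T · [Sigma^{-1} · (x - mu)] = (-3)·(-0.7552) + (0)·(0.2158) + (2)·(0.3444) = 2.9544.

Step 4 — take square root: d = √(2.9544) ≈ 1.7188.

d(x, mu) = √(2.9544) ≈ 1.7188


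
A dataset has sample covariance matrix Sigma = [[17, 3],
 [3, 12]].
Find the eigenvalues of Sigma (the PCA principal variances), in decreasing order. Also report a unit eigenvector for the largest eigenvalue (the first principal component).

Step 1 — characteristic polynomial of 2×2 Sigma:
  det(Sigma - λI) = λ² - trace · λ + det = 0.
  trace = 17 + 12 = 29, det = 17·12 - (3)² = 195.
Step 2 — discriminant:
  Δ = trace² - 4·det = 841 - 780 = 61.
Step 3 — eigenvalues:
  λ = (trace ± √Δ)/2 = (29 ± 7.8102)/2,
  λ_1 = 18.4051,  λ_2 = 10.5949.

Step 4 — unit eigenvector for λ_1: solve (Sigma - λ_1 I)v = 0. First row:
  (17 - 18.4051)·v_x + (3)·v_y = 0, i.e. (-1.4051)·v_x + (3)·v_y = 0,
  so v ∝ (b, λ_1 - a) = (3, 1.4051) = u.
  ||u|| = √((3)² + (1.4051)²) = √(10.9744) ≈ 3.3128,
  v_1 = u/||u|| ≈ (0.9056, 0.4242) (||v_1|| = 1).

λ_1 = 18.4051,  λ_2 = 10.5949;  v_1 ≈ (0.9056, 0.4242)


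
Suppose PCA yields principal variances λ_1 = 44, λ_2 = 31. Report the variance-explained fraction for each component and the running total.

Step 1 — total variance = trace(Sigma) = Σ λ_i = 44 + 31 = 75.

Step 2 — fraction explained by component i = λ_i / Σ λ:
  PC1: 44/75 = 0.5867
  PC2: 31/75 = 0.4133

Step 3 — cumulative fraction after k components = (λ_1 + ... + λ_k) / Σ λ:
  k = 1: 44/75 = 0.5867
  k = 2: (44 + 31)/75 = 75/75 = 1

Summary (fraction, with percent):

explained: PC1 0.5867 (58.67%), PC2 0.4133 (41.33%);  cumulative: 0.5867, 1


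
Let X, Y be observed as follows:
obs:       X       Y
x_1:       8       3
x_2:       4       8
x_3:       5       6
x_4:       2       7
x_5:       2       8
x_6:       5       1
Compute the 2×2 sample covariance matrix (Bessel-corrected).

Step 1 — column means:
  mean(X) = (8 + 4 + 5 + 2 + 2 + 5) / 6 = 26/6 = 4.3333
  mean(Y) = (3 + 8 + 6 + 7 + 8 + 1) / 6 = 33/6 = 5.5

Step 2 — sample covariance S[i,j] = (1/(n-1)) · Σ_k (x_{k,i} - mean_i) · (x_{k,j} - mean_j), with n-1 = 5.
  S[X,X] = ((3.6667)·(3.6667) + (-0.3333)·(-0.3333) + (0.6667)·(0.6667) + (-2.3333)·(-2.3333) + (-2.3333)·(-2.3333) + (0.6667)·(0.6667)) / 5 = 25.3333/5 = 5.0667
  S[X,Y] = ((3.6667)·(-2.5) + (-0.3333)·(2.5) + (0.6667)·(0.5) + (-2.3333)·(1.5) + (-2.3333)·(2.5) + (0.6667)·(-4.5)) / 5 = -22/5 = -4.4
  S[Y,Y] = ((-2.5)·(-2.5) + (2.5)·(2.5) + (0.5)·(0.5) + (1.5)·(1.5) + (2.5)·(2.5) + (-4.5)·(-4.5)) / 5 = 41.5/5 = 8.3

S is symmetric (S[j,i] = S[i,j]). Assembling:

S = [[5.0667, -4.4],
 [-4.4, 8.3]]


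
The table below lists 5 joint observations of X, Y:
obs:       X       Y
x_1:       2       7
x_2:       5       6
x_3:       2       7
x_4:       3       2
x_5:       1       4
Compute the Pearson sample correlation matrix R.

Step 1 — column means:
  mean(X) = (2 + 5 + 2 + 3 + 1) / 5 = 13/5 = 2.6
  mean(Y) = (7 + 6 + 7 + 2 + 4) / 5 = 26/5 = 5.2

Step 2 — sample variances and covariances s[i,j] = (1/(n-1)) · Σ_k (x_{k,i} - mean_i) · (x_{k,j} - mean_j), with n-1 = 4:
  s[X,X] = ((-0.6)·(-0.6) + (2.4)·(2.4) + (-0.6)·(-0.6) + (0.4)·(0.4) + (-1.6)·(-1.6)) / 4 = 9.2/4 = 2.3
  s[X,Y] = ((-0.6)·(1.8) + (2.4)·(0.8) + (-0.6)·(1.8) + (0.4)·(-3.2) + (-1.6)·(-1.2)) / 4 = 0.4/4 = 0.1
  s[Y,Y] = ((1.8)·(1.8) + (0.8)·(0.8) + (1.8)·(1.8) + (-3.2)·(-3.2) + (-1.2)·(-1.2)) / 4 = 18.8/4 = 4.7
  Sample standard deviations s_i = √(s[i,i]):
  s(X) = √(2.3) = 1.5166
  s(Y) = √(4.7) = 2.1679

Step 3 — r_{ij} = s_{ij} / (s_i · s_j):
  r[X,X] = 1 (diagonal).
  r[X,Y] = 0.1 / (1.5166 · 2.1679) = 0.1 / 3.2879 = 0.0304
  r[Y,Y] = 1 (diagonal).

R is symmetric with unit diagonal. Assembling:

R = [[1, 0.0304],
 [0.0304, 1]]


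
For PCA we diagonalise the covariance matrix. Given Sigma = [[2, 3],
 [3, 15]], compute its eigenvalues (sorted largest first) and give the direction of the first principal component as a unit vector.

Step 1 — characteristic polynomial of 2×2 Sigma:
  det(Sigma - λI) = λ² - trace · λ + det = 0.
  trace = 2 + 15 = 17, det = 2·15 - (3)² = 21.
Step 2 — discriminant:
  Δ = trace² - 4·det = 289 - 84 = 205.
Step 3 — eigenvalues:
  λ = (trace ± √Δ)/2 = (17 ± 14.3178)/2,
  λ_1 = 15.6589,  λ_2 = 1.3411.

Step 4 — unit eigenvector for λ_1: solve (Sigma - λ_1 I)v = 0. First row:
  (2 - 15.6589)·v_x + (3)·v_y = 0, i.e. (-13.6589)·v_x + (3)·v_y = 0,
  so v ∝ (b, λ_1 - a) = (3, 13.6589) = u.
  ||u|| = √((3)² + (13.6589)²) = √(195.5658) ≈ 13.9845,
  v_1 = u/||u|| ≈ (0.2145, 0.9767) (||v_1|| = 1).

λ_1 = 15.6589,  λ_2 = 1.3411;  v_1 ≈ (0.2145, 0.9767)


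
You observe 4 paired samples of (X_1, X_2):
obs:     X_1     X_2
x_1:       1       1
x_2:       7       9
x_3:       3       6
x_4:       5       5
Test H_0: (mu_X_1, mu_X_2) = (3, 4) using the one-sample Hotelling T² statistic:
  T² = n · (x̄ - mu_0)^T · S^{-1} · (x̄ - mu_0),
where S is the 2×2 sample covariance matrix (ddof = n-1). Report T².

Step 1 — sample mean vector:
  mean(X_1) = (1 + 7 + 3 + 5) / 4 = 16/4 = 4
  mean(X_2) = (1 + 9 + 6 + 5) / 4 = 21/4 = 5.25
  x̄ = (4, 5.25),  deviation x̄ - mu_0 = (4, 5.25) - (3, 4) = (1, 1.25).

Step 2 — sample covariance matrix, S[i,j] = (1/(n-1)) · Σ_k (x_{k,i} - mean_i) · (x_{k,j} - mean_j), divisor n-1 = 3:
  S[X_1,X_1] = ((-3)·(-3) + (3)·(3) + (-1)·(-1) + (1)·(1)) / 3 = 20/3 = 6.6667
  S[X_1,X_2] = ((-3)·(-4.25) + (3)·(3.75) + (-1)·(0.75) + (1)·(-0.25)) / 3 = 23/3 = 7.6667
  S[X_2,X_2] = ((-4.25)·(-4.25) + (3.75)·(3.75) + (0.75)·(0.75) + (-0.25)·(-0.25)) / 3 = 32.75/3 = 10.9167
  S = [[6.6667, 7.6667],
 [7.6667, 10.9167]].

Step 3 — invert S. det(S) = 6.6667·10.9167 - (7.6667)² = 14.
  S^{-1} = (1/det) · [[d, -b], [-b, a]] = [[0.7798, -0.5476],
 [-0.5476, 0.4762]].

Step 4 — quadratic form (x̄ - mu_0)^T · S^{-1} · (x̄ - mu_0):
  S^{-1} · (x̄ - mu_0) = (0.0952, 0.0476),
  (x̄ - mu_0)^T · [...] = (1)·(0.0952) + (1.25)·(0.0476) = 0.1548.

Step 5 — scale by n: T² = 4 · 0.1548 = 0.619.

T² ≈ 0.619


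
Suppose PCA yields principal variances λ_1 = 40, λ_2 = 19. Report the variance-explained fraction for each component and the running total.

Step 1 — total variance = trace(Sigma) = Σ λ_i = 40 + 19 = 59.

Step 2 — fraction explained by component i = λ_i / Σ λ:
  PC1: 40/59 = 0.678
  PC2: 19/59 = 0.322

Step 3 — cumulative fraction after k components = (λ_1 + ... + λ_k) / Σ λ:
  k = 1: 40/59 = 0.678
  k = 2: (40 + 19)/59 = 59/59 = 1

Summary (fraction, with percent):

explained: PC1 0.678 (67.8%), PC2 0.322 (32.2%);  cumulative: 0.678, 1


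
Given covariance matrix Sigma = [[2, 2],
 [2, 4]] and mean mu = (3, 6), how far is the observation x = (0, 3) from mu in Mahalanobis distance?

Step 1 — centre the observation: (x - mu) = (-3, -3).

Step 2 — invert Sigma. det(Sigma) = 2·4 - (2)² = 4.
  Sigma^{-1} = (1/det) · [[d, -b], [-b, a]] = [[1, -0.5],
 [-0.5, 0.5]].

Step 3 — form the quadratic (x - mu)^T · Sigma^{-1} · (x - mu):
  Sigma^{-1} · (x - mu) = (-1.5, 0).
  (x - mu)^T · [Sigma^{-1} · (x - mu)] = (-3)·(-1.5) + (-3)·(0) = 4.5.

Step 4 — take square root: d = √(4.5) ≈ 2.1213.

d(x, mu) = √(4.5) ≈ 2.1213


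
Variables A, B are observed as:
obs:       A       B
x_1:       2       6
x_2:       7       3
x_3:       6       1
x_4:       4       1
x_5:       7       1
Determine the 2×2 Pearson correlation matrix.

Step 1 — column means:
  mean(A) = (2 + 7 + 6 + 4 + 7) / 5 = 26/5 = 5.2
  mean(B) = (6 + 3 + 1 + 1 + 1) / 5 = 12/5 = 2.4

Step 2 — sample variances and covariances s[i,j] = (1/(n-1)) · Σ_k (x_{k,i} - mean_i) · (x_{k,j} - mean_j), with n-1 = 4:
  s[A,A] = ((-3.2)·(-3.2) + (1.8)·(1.8) + (0.8)·(0.8) + (-1.2)·(-1.2) + (1.8)·(1.8)) / 4 = 18.8/4 = 4.7
  s[A,B] = ((-3.2)·(3.6) + (1.8)·(0.6) + (0.8)·(-1.4) + (-1.2)·(-1.4) + (1.8)·(-1.4)) / 4 = -12.4/4 = -3.1
  s[B,B] = ((3.6)·(3.6) + (0.6)·(0.6) + (-1.4)·(-1.4) + (-1.4)·(-1.4) + (-1.4)·(-1.4)) / 4 = 19.2/4 = 4.8
  Sample standard deviations s_i = √(s[i,i]):
  s(A) = √(4.7) = 2.1679
  s(B) = √(4.8) = 2.1909

Step 3 — r_{ij} = s_{ij} / (s_i · s_j):
  r[A,A] = 1 (diagonal).
  r[A,B] = -3.1 / (2.1679 · 2.1909) = -3.1 / 4.7497 = -0.6527
  r[B,B] = 1 (diagonal).

R is symmetric with unit diagonal. Assembling:

R = [[1, -0.6527],
 [-0.6527, 1]]


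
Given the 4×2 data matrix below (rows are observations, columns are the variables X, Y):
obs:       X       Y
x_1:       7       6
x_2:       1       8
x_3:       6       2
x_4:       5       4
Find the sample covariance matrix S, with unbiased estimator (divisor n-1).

Step 1 — column means:
  mean(X) = (7 + 1 + 6 + 5) / 4 = 19/4 = 4.75
  mean(Y) = (6 + 8 + 2 + 4) / 4 = 20/4 = 5

Step 2 — sample covariance S[i,j] = (1/(n-1)) · Σ_k (x_{k,i} - mean_i) · (x_{k,j} - mean_j), with n-1 = 3.
  S[X,X] = ((2.25)·(2.25) + (-3.75)·(-3.75) + (1.25)·(1.25) + (0.25)·(0.25)) / 3 = 20.75/3 = 6.9167
  S[X,Y] = ((2.25)·(1) + (-3.75)·(3) + (1.25)·(-3) + (0.25)·(-1)) / 3 = -13/3 = -4.3333
  S[Y,Y] = ((1)·(1) + (3)·(3) + (-3)·(-3) + (-1)·(-1)) / 3 = 20/3 = 6.6667

S is symmetric (S[j,i] = S[i,j]). Assembling:

S = [[6.9167, -4.3333],
 [-4.3333, 6.6667]]


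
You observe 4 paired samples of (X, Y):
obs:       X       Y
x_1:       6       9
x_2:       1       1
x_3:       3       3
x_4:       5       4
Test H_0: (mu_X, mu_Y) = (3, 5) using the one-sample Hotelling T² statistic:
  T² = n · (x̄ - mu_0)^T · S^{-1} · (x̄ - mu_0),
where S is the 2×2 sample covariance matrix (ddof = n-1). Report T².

Step 1 — sample mean vector:
  mean(X) = (6 + 1 + 3 + 5) / 4 = 15/4 = 3.75
  mean(Y) = (9 + 1 + 3 + 4) / 4 = 17/4 = 4.25
  x̄ = (3.75, 4.25),  deviation x̄ - mu_0 = (3.75, 4.25) - (3, 5) = (0.75, -0.75).

Step 2 — sample covariance matrix, S[i,j] = (1/(n-1)) · Σ_k (x_{k,i} - mean_i) · (x_{k,j} - mean_j), divisor n-1 = 3:
  S[X,X] = ((2.25)·(2.25) + (-2.75)·(-2.75) + (-0.75)·(-0.75) + (1.25)·(1.25)) / 3 = 14.75/3 = 4.9167
  S[X,Y] = ((2.25)·(4.75) + (-2.75)·(-3.25) + (-0.75)·(-1.25) + (1.25)·(-0.25)) / 3 = 20.25/3 = 6.75
  S[Y,Y] = ((4.75)·(4.75) + (-3.25)·(-3.25) + (-1.25)·(-1.25) + (-0.25)·(-0.25)) / 3 = 34.75/3 = 11.5833
  S = [[4.9167, 6.75],
 [6.75, 11.5833]].

Step 3 — invert S. det(S) = 4.9167·11.5833 - (6.75)² = 11.3889.
  S^{-1} = (1/det) · [[d, -b], [-b, a]] = [[1.0171, -0.5927],
 [-0.5927, 0.4317]].

Step 4 — quadratic form (x̄ - mu_0)^T · S^{-1} · (x̄ - mu_0):
  S^{-1} · (x̄ - mu_0) = (1.2073, -0.7683),
  (x̄ - mu_0)^T · [...] = (0.75)·(1.2073) + (-0.75)·(-0.7683) = 1.4817.

Step 5 — scale by n: T² = 4 · 1.4817 = 5.9268.

T² ≈ 5.9268


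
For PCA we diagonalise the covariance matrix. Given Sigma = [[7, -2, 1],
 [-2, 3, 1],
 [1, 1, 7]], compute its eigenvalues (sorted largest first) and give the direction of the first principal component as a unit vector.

Step 1 — characteristic polynomial p(λ) = det(λI - Sigma) = λ³ - tr·λ² + c_1·λ - det, where tr = trace, c_1 = sum of the principal 2×2 minors, det = det(Sigma):
  tr = 7 + 3 + 7 = 17,
  c_1 = (7·3 - (-2)²) + (7·7 - (1)²) + (3·7 - (1)²) = 17 + 48 + 20 = 85,
  det = 7·(3·7 - (1)²) - (-2)·((-2)·7 - (1)·(1)) + (1)·((-2)·(1) - 3·(1)) = 7·(20) - (-2)·(-15) + (1)·(-5) = 105.
  So p(λ) = λ³ - 17λ² + 85λ - 105.
Step 2 — look for an integer root (rational root theorem: any rational root is an integer divisor of 105). Testing λ = 7:
  p(7) = 343 - 833 + 595 - 105 = 0  ✓
  Dividing out (λ - 7): p(λ) = (λ - 7)(λ² - 10λ + 15).
Step 3 — remaining eigenvalues from the quadratic λ² - 10λ + 15 = 0:
  Δ = 10² - 4·15 = 100 - 60 = 40,  λ = (10 ± √40)/2 = (10 ± 6.3246)/2 ≈ 8.1623 or 1.8377.
  Sorted: λ_1 = 8.1623,  λ_2 = 7,  λ_3 = 1.8377  (check: sum = 17 = tr ✓).

Step 4 — unit eigenvector for λ_1 ≈ 8.1623: v spans the null space of (Sigma - λ_1 I), whose rows are
  r_1 = (-1.1623, -2, 1),  r_2 = (-2, -5.1623, 1),  r_3 = (1, 1, -1.1623).
  v is orthogonal to every row, so take v ∝ r_1 × r_2 = ((-2)·(1) - (1)·(-5.1623), (1)·(-2) - (-1.1623)·(1), (-1.1623)·(-5.1623) - (-2)·(-2)) ≈ (3.1623, -0.8377, 2).
  Let u = (3.1623, -0.8377, 2).
  ||u|| = √((3.1623)² + (-0.8377)² + (2)²) = √(14.7018) ≈ 3.8343,  v_1 = u/||u|| ≈ (0.8247, -0.2185, 0.5216) (||v_1|| = 1).

λ_1 = 8.1623,  λ_2 = 7,  λ_3 = 1.8377;  v_1 ≈ (0.8247, -0.2185, 0.5216)


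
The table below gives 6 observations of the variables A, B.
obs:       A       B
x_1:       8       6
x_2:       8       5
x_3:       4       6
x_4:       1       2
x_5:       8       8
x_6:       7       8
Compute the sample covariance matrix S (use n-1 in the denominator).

Step 1 — column means:
  mean(A) = (8 + 8 + 4 + 1 + 8 + 7) / 6 = 36/6 = 6
  mean(B) = (6 + 5 + 6 + 2 + 8 + 8) / 6 = 35/6 = 5.8333

Step 2 — sample covariance S[i,j] = (1/(n-1)) · Σ_k (x_{k,i} - mean_i) · (x_{k,j} - mean_j), with n-1 = 5.
  S[A,A] = ((2)·(2) + (2)·(2) + (-2)·(-2) + (-5)·(-5) + (2)·(2) + (1)·(1)) / 5 = 42/5 = 8.4
  S[A,B] = ((2)·(0.1667) + (2)·(-0.8333) + (-2)·(0.1667) + (-5)·(-3.8333) + (2)·(2.1667) + (1)·(2.1667)) / 5 = 24/5 = 4.8
  S[B,B] = ((0.1667)·(0.1667) + (-0.8333)·(-0.8333) + (0.1667)·(0.1667) + (-3.8333)·(-3.8333) + (2.1667)·(2.1667) + (2.1667)·(2.1667)) / 5 = 24.8333/5 = 4.9667

S is symmetric (S[j,i] = S[i,j]). Assembling:

S = [[8.4, 4.8],
 [4.8, 4.9667]]


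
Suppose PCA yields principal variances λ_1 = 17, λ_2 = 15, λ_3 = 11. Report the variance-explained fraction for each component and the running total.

Step 1 — total variance = trace(Sigma) = Σ λ_i = 17 + 15 + 11 = 43.

Step 2 — fraction explained by component i = λ_i / Σ λ:
  PC1: 17/43 = 0.3953
  PC2: 15/43 = 0.3488
  PC3: 11/43 = 0.2558

Step 3 — cumulative fraction after k components = (λ_1 + ... + λ_k) / Σ λ:
  k = 1: 17/43 = 0.3953
  k = 2: (17 + 15)/43 = 32/43 = 0.7442
  k = 3: (17 + 15 + 11)/43 = 43/43 = 1

Summary (fraction, with percent):

explained: PC1 0.3953 (39.53%), PC2 0.3488 (34.88%), PC3 0.2558 (25.58%);  cumulative: 0.3953, 0.7442, 1


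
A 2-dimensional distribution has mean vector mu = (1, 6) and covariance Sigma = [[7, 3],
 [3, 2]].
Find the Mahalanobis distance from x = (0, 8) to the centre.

Step 1 — centre the observation: (x - mu) = (-1, 2).

Step 2 — invert Sigma. det(Sigma) = 7·2 - (3)² = 5.
  Sigma^{-1} = (1/det) · [[d, -b], [-b, a]] = [[0.4, -0.6],
 [-0.6, 1.4]].

Step 3 — form the quadratic (x - mu)^T · Sigma^{-1} · (x - mu):
  Sigma^{-1} · (x - mu) = (-1.6, 3.4).
  (x - mu)^T · [Sigma^{-1} · (x - mu)] = (-1)·(-1.6) + (2)·(3.4) = 8.4.

Step 4 — take square root: d = √(8.4) ≈ 2.8983.

d(x, mu) = √(8.4) ≈ 2.8983


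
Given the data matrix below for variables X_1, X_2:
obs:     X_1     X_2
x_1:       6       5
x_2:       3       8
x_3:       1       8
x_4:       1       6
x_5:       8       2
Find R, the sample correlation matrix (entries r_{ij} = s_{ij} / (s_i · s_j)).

Step 1 — column means:
  mean(X_1) = (6 + 3 + 1 + 1 + 8) / 5 = 19/5 = 3.8
  mean(X_2) = (5 + 8 + 8 + 6 + 2) / 5 = 29/5 = 5.8

Step 2 — sample variances and covariances s[i,j] = (1/(n-1)) · Σ_k (x_{k,i} - mean_i) · (x_{k,j} - mean_j), with n-1 = 4:
  s[X_1,X_1] = ((2.2)·(2.2) + (-0.8)·(-0.8) + (-2.8)·(-2.8) + (-2.8)·(-2.8) + (4.2)·(4.2)) / 4 = 38.8/4 = 9.7
  s[X_1,X_2] = ((2.2)·(-0.8) + (-0.8)·(2.2) + (-2.8)·(2.2) + (-2.8)·(0.2) + (4.2)·(-3.8)) / 4 = -26.2/4 = -6.55
  s[X_2,X_2] = ((-0.8)·(-0.8) + (2.2)·(2.2) + (2.2)·(2.2) + (0.2)·(0.2) + (-3.8)·(-3.8)) / 4 = 24.8/4 = 6.2
  Sample standard deviations s_i = √(s[i,i]):
  s(X_1) = √(9.7) = 3.1145
  s(X_2) = √(6.2) = 2.49

Step 3 — r_{ij} = s_{ij} / (s_i · s_j):
  r[X_1,X_1] = 1 (diagonal).
  r[X_1,X_2] = -6.55 / (3.1145 · 2.49) = -6.55 / 7.755 = -0.8446
  r[X_2,X_2] = 1 (diagonal).

R is symmetric with unit diagonal. Assembling:

R = [[1, -0.8446],
 [-0.8446, 1]]


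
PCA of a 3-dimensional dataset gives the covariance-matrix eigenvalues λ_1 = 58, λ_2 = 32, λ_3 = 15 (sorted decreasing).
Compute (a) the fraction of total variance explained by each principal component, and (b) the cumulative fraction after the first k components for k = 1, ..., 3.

Step 1 — total variance = trace(Sigma) = Σ λ_i = 58 + 32 + 15 = 105.

Step 2 — fraction explained by component i = λ_i / Σ λ:
  PC1: 58/105 = 0.5524
  PC2: 32/105 = 0.3048
  PC3: 15/105 = 0.1429

Step 3 — cumulative fraction after k components = (λ_1 + ... + λ_k) / Σ λ:
  k = 1: 58/105 = 0.5524
  k = 2: (58 + 32)/105 = 90/105 = 0.8571
  k = 3: (58 + 32 + 15)/105 = 105/105 = 1

Summary (fraction, with percent):

explained: PC1 0.5524 (55.24%), PC2 0.3048 (30.48%), PC3 0.1429 (14.29%);  cumulative: 0.5524, 0.8571, 1


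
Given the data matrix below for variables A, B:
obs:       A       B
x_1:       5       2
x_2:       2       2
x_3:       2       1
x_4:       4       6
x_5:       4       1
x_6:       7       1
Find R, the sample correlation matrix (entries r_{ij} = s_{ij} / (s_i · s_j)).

Step 1 — column means:
  mean(A) = (5 + 2 + 2 + 4 + 4 + 7) / 6 = 24/6 = 4
  mean(B) = (2 + 2 + 1 + 6 + 1 + 1) / 6 = 13/6 = 2.1667

Step 2 — sample variances and covariances s[i,j] = (1/(n-1)) · Σ_k (x_{k,i} - mean_i) · (x_{k,j} - mean_j), with n-1 = 5:
  s[A,A] = ((1)·(1) + (-2)·(-2) + (-2)·(-2) + (0)·(0) + (0)·(0) + (3)·(3)) / 5 = 18/5 = 3.6
  s[A,B] = ((1)·(-0.1667) + (-2)·(-0.1667) + (-2)·(-1.1667) + (0)·(3.8333) + (0)·(-1.1667) + (3)·(-1.1667)) / 5 = -1/5 = -0.2
  s[B,B] = ((-0.1667)·(-0.1667) + (-0.1667)·(-0.1667) + (-1.1667)·(-1.1667) + (3.8333)·(3.8333) + (-1.1667)·(-1.1667) + (-1.1667)·(-1.1667)) / 5 = 18.8333/5 = 3.7667
  Sample standard deviations s_i = √(s[i,i]):
  s(A) = √(3.6) = 1.8974
  s(B) = √(3.7667) = 1.9408

Step 3 — r_{ij} = s_{ij} / (s_i · s_j):
  r[A,A] = 1 (diagonal).
  r[A,B] = -0.2 / (1.8974 · 1.9408) = -0.2 / 3.6824 = -0.0543
  r[B,B] = 1 (diagonal).

R is symmetric with unit diagonal. Assembling:

R = [[1, -0.0543],
 [-0.0543, 1]]


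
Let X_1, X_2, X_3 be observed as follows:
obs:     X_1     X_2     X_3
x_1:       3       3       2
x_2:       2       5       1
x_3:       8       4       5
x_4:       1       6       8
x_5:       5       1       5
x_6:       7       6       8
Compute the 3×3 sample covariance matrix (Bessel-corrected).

Step 1 — column means:
  mean(X_1) = (3 + 2 + 8 + 1 + 5 + 7) / 6 = 26/6 = 4.3333
  mean(X_2) = (3 + 5 + 4 + 6 + 1 + 6) / 6 = 25/6 = 4.1667
  mean(X_3) = (2 + 1 + 5 + 8 + 5 + 8) / 6 = 29/6 = 4.8333

Step 2 — sample covariance S[i,j] = (1/(n-1)) · Σ_k (x_{k,i} - mean_i) · (x_{k,j} - mean_j), with n-1 = 5.
  S[X_1,X_1] = ((-1.3333)·(-1.3333) + (-2.3333)·(-2.3333) + (3.6667)·(3.6667) + (-3.3333)·(-3.3333) + (0.6667)·(0.6667) + (2.6667)·(2.6667)) / 5 = 39.3333/5 = 7.8667
  S[X_1,X_2] = ((-1.3333)·(-1.1667) + (-2.3333)·(0.8333) + (3.6667)·(-0.1667) + (-3.3333)·(1.8333) + (0.6667)·(-3.1667) + (2.6667)·(1.8333)) / 5 = -4.3333/5 = -0.8667
  S[X_1,X_3] = ((-1.3333)·(-2.8333) + (-2.3333)·(-3.8333) + (3.6667)·(0.1667) + (-3.3333)·(3.1667) + (0.6667)·(0.1667) + (2.6667)·(3.1667)) / 5 = 11.3333/5 = 2.2667
  S[X_2,X_2] = ((-1.1667)·(-1.1667) + (0.8333)·(0.8333) + (-0.1667)·(-0.1667) + (1.8333)·(1.8333) + (-3.1667)·(-3.1667) + (1.8333)·(1.8333)) / 5 = 18.8333/5 = 3.7667
  S[X_2,X_3] = ((-1.1667)·(-2.8333) + (0.8333)·(-3.8333) + (-0.1667)·(0.1667) + (1.8333)·(3.1667) + (-3.1667)·(0.1667) + (1.8333)·(3.1667)) / 5 = 11.1667/5 = 2.2333
  S[X_3,X_3] = ((-2.8333)·(-2.8333) + (-3.8333)·(-3.8333) + (0.1667)·(0.1667) + (3.1667)·(3.1667) + (0.1667)·(0.1667) + (3.1667)·(3.1667)) / 5 = 42.8333/5 = 8.5667

S is symmetric (S[j,i] = S[i,j]). Assembling:

S = [[7.8667, -0.8667, 2.2667],
 [-0.8667, 3.7667, 2.2333],
 [2.2667, 2.2333, 8.5667]]
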